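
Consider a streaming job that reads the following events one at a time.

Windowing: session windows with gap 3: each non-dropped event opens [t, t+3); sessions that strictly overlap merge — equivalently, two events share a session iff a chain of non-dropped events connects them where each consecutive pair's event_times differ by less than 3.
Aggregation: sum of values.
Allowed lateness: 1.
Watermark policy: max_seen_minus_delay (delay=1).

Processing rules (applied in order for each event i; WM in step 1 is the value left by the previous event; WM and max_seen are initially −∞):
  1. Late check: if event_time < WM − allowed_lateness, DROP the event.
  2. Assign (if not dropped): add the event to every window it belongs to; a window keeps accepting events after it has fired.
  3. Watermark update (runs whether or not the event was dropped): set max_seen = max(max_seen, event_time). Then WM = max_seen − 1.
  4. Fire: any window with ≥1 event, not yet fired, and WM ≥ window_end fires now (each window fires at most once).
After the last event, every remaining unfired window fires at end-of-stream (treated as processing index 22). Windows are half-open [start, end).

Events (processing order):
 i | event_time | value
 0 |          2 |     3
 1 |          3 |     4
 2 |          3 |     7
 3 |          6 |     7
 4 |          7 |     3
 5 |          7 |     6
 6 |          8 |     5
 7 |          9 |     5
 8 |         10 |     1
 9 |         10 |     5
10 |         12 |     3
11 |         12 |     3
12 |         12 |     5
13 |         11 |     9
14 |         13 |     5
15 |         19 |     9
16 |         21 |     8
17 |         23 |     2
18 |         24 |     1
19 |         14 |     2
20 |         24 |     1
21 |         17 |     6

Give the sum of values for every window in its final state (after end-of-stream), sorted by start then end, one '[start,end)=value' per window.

[2,6)=14 [6,16)=57 [19,27)=21

i=0 t=2 v=3: → [2,5); WM=1
i=1 t=3 v=4: → [2,6); WM=2
i=2 t=3 v=7: → [2,6); WM=2
i=3 t=6 v=7: → [6,9); WM=5
i=4 t=7 v=3: → [6,10); WM=6
i=5 t=7 v=6: → [6,10); WM=6
i=6 t=8 v=5: → [6,11); WM=7
i=7 t=9 v=5: → [6,12); WM=8
i=8 t=10 v=1: → [6,13); WM=9
i=9 t=10 v=5: → [6,13); WM=9
i=10 t=12 v=3: → [6,15); WM=11
i=11 t=12 v=3: → [6,15); WM=11
i=12 t=12 v=5: → [6,15); WM=11
i=13 t=11 v=9: → [6,15); WM=11
i=14 t=13 v=5: → [6,16); WM=12
i=15 t=19 v=9: → [19,22); WM=18
i=16 t=21 v=8: → [19,24); WM=20
i=17 t=23 v=2: → [19,26); WM=22
i=18 t=24 v=1: → [19,27); WM=23
i=19 t=14 v=2: DROP (t<23-1); WM=23
i=20 t=24 v=1: → [19,27); WM=23
i=21 t=17 v=6: DROP (t<23-1); WM=23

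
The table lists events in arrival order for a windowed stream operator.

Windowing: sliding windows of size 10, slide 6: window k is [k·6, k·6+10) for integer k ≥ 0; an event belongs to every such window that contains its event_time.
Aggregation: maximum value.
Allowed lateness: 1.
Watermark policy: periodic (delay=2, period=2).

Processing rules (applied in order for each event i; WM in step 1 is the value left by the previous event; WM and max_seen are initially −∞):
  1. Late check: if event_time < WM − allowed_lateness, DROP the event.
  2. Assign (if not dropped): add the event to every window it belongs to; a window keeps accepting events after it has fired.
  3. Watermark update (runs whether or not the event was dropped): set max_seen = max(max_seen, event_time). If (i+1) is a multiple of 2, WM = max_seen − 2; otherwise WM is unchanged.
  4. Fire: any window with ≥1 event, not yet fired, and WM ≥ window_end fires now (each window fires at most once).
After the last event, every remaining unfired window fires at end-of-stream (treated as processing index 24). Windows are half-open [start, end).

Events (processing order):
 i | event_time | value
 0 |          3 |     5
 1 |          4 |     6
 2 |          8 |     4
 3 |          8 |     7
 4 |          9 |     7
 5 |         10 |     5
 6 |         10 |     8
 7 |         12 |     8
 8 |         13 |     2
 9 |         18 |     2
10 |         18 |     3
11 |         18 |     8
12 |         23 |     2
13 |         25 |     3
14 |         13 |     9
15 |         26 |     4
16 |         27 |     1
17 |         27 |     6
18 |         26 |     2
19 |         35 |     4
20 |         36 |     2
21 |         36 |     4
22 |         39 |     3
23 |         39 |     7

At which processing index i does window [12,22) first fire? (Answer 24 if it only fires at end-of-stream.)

13

i=0 t=3 v=5: → [0,10); WM=−∞
i=1 t=4 v=6: → [0,10); WM=2
i=2 t=8 v=4: → [6,16),[0,10); WM=2
i=3 t=8 v=7: → [6,16),[0,10); WM=6
i=4 t=9 v=7: → [6,16),[0,10); WM=6
i=5 t=10 v=5: → [6,16); WM=8
i=6 t=10 v=8: → [6,16); WM=8
i=7 t=12 v=8: → [12,22),[6,16); WM=10; [0,10) fires=7
i=8 t=13 v=2: → [12,22),[6,16); WM=10
i=9 t=18 v=2: → [18,28),[12,22); WM=16; [6,16) fires=8
i=10 t=18 v=3: → [18,28),[12,22); WM=16
i=11 t=18 v=8: → [18,28),[12,22); WM=16
i=12 t=23 v=2: → [18,28); WM=16
i=13 t=25 v=3: → [24,34),[18,28); WM=23; [12,22) fires=8
i=14 t=13 v=9: DROP (t<23-1); WM=23
i=15 t=26 v=4: → [24,34),[18,28); WM=24
i=16 t=27 v=1: → [24,34),[18,28); WM=24
i=17 t=27 v=6: → [24,34),[18,28); WM=25
i=18 t=26 v=2: → [24,34),[18,28); WM=25
i=19 t=35 v=4: → [30,40); WM=33; [18,28) fires=8
i=20 t=36 v=2: → [36,46),[30,40); WM=33
i=21 t=36 v=4: → [36,46),[30,40); WM=34; [24,34) fires=6
i=22 t=39 v=3: → [36,46),[30,40); WM=34
i=23 t=39 v=7: → [36,46),[30,40); WM=37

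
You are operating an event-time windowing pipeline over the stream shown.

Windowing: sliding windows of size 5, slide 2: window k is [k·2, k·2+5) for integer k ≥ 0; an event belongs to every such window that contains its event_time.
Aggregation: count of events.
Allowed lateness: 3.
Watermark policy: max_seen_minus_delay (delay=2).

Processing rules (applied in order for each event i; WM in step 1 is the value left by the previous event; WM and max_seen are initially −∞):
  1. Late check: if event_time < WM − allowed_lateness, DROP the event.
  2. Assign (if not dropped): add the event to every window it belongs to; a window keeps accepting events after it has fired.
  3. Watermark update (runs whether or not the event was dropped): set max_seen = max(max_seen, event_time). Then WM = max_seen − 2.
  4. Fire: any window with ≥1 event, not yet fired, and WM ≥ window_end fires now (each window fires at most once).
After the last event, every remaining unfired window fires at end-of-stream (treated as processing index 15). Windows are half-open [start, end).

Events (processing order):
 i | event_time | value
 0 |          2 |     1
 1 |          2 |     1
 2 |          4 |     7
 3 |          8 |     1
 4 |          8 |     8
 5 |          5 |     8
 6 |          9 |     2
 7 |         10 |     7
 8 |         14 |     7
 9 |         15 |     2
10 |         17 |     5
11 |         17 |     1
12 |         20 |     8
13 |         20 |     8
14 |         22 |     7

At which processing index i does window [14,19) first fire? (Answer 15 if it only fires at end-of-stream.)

i=0 t=2 v=1: → [2,7),[0,5); WM=0
i=1 t=2 v=1: → [2,7),[0,5); WM=0
i=2 t=4 v=7: → [4,9),[2,7),[0,5); WM=2
i=3 t=8 v=1: → [8,13),[6,11),[4,9); WM=6; [0,5) fires=3
i=4 t=8 v=8: → [8,13),[6,11),[4,9); WM=6
i=5 t=5 v=8: → [4,9),[2,7); WM=6
i=6 t=9 v=2: → [8,13),[6,11); WM=7; [2,7) fires=4
i=7 t=10 v=7: → [10,15),[8,13),[6,11); WM=8
i=8 t=14 v=7: → [14,19),[12,17),[10,15); WM=12; [4,9) fires=4 [6,11) fires=4
i=9 t=15 v=2: → [14,19),[12,17); WM=13; [8,13) fires=4
i=10 t=17 v=5: → [16,21),[14,19); WM=15; [10,15) fires=2
i=11 t=17 v=1: → [16,21),[14,19); WM=15
i=12 t=20 v=8: → [20,25),[18,23),[16,21); WM=18; [12,17) fires=2
i=13 t=20 v=8: → [20,25),[18,23),[16,21); WM=18
i=14 t=22 v=7: → [22,27),[20,25),[18,23); WM=20; [14,19) fires=4

14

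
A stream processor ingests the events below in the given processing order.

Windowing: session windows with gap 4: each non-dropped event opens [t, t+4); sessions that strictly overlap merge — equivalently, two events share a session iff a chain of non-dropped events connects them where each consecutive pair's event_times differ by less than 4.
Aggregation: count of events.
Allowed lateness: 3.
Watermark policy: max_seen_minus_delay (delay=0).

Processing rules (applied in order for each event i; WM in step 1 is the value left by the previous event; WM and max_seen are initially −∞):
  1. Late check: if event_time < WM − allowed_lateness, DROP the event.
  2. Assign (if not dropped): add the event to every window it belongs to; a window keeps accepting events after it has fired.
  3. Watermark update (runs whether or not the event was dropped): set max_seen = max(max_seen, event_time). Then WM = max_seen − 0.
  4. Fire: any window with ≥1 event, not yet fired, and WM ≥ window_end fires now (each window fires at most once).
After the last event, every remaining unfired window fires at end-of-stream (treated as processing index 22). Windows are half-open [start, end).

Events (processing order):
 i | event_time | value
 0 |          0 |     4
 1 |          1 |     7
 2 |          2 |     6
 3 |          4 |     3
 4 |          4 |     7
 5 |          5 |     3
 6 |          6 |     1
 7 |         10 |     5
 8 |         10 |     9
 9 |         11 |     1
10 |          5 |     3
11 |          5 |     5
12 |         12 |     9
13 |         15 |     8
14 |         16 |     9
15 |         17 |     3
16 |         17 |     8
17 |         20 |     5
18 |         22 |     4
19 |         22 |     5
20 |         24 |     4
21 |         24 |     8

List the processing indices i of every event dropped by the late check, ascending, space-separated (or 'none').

10 11

i=0 t=0 v=4: → [0,4); WM=0
i=1 t=1 v=7: → [0,5); WM=1
i=2 t=2 v=6: → [0,6); WM=2
i=3 t=4 v=3: → [0,8); WM=4
i=4 t=4 v=7: → [0,8); WM=4
i=5 t=5 v=3: → [0,9); WM=5
i=6 t=6 v=1: → [0,10); WM=6
i=7 t=10 v=5: → [10,14); WM=10
i=8 t=10 v=9: → [10,14); WM=10
i=9 t=11 v=1: → [10,15); WM=11
i=10 t=5 v=3: DROP (t<11-3); WM=11
i=11 t=5 v=5: DROP (t<11-3); WM=11
i=12 t=12 v=9: → [10,16); WM=12
i=13 t=15 v=8: → [10,19); WM=15
i=14 t=16 v=9: → [10,20); WM=16
i=15 t=17 v=3: → [10,21); WM=17
i=16 t=17 v=8: → [10,21); WM=17
i=17 t=20 v=5: → [10,24); WM=20
i=18 t=22 v=4: → [10,26); WM=22
i=19 t=22 v=5: → [10,26); WM=22
i=20 t=24 v=4: → [10,28); WM=24
i=21 t=24 v=8: → [10,28); WM=24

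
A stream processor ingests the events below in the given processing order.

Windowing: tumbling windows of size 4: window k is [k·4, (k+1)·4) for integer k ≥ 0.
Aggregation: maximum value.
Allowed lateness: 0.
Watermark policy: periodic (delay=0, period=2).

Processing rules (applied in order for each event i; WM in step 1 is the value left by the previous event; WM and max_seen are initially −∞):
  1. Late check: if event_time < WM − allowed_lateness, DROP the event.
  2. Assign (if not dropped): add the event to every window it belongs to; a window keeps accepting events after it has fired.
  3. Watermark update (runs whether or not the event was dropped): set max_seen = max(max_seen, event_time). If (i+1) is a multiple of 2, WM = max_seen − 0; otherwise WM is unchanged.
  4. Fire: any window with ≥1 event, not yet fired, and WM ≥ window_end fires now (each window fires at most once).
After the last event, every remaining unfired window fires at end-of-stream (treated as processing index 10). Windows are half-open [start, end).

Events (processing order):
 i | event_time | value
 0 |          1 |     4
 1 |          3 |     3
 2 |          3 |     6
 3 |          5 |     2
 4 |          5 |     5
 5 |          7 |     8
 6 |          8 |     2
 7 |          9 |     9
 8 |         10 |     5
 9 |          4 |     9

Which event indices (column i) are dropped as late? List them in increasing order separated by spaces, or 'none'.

9

i=0 t=1 v=4: → [0,4); WM=−∞
i=1 t=3 v=3: → [0,4); WM=3
i=2 t=3 v=6: → [0,4); WM=3
i=3 t=5 v=2: → [4,8); WM=5; [0,4) fires=6
i=4 t=5 v=5: → [4,8); WM=5
i=5 t=7 v=8: → [4,8); WM=7
i=6 t=8 v=2: → [8,12); WM=7
i=7 t=9 v=9: → [8,12); WM=9; [4,8) fires=8
i=8 t=10 v=5: → [8,12); WM=9
i=9 t=4 v=9: DROP (t<9-0); WM=10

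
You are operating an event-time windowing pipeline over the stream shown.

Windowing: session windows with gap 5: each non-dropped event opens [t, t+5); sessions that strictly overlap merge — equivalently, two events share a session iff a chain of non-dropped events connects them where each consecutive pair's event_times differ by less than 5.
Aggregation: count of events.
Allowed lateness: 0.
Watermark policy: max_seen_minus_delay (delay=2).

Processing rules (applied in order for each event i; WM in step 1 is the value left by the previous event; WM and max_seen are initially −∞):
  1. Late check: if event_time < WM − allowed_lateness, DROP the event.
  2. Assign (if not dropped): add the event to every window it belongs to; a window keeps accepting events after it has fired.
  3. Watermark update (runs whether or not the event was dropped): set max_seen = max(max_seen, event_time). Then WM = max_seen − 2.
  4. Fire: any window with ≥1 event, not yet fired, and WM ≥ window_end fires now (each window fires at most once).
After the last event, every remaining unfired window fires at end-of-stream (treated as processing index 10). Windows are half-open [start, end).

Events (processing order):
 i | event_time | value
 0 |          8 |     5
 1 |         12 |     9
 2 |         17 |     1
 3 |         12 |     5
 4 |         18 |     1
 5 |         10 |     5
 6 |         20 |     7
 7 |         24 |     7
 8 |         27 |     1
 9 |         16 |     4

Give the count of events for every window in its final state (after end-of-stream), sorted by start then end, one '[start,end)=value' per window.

[8,17)=2 [17,32)=5

i=0 t=8 v=5: → [8,13); WM=6
i=1 t=12 v=9: → [8,17); WM=10
i=2 t=17 v=1: → [17,22); WM=15
i=3 t=12 v=5: DROP (t<15-0); WM=15
i=4 t=18 v=1: → [17,23); WM=16
i=5 t=10 v=5: DROP (t<16-0); WM=16
i=6 t=20 v=7: → [17,25); WM=18
i=7 t=24 v=7: → [17,29); WM=22
i=8 t=27 v=1: → [17,32); WM=25
i=9 t=16 v=4: DROP (t<25-0); WM=25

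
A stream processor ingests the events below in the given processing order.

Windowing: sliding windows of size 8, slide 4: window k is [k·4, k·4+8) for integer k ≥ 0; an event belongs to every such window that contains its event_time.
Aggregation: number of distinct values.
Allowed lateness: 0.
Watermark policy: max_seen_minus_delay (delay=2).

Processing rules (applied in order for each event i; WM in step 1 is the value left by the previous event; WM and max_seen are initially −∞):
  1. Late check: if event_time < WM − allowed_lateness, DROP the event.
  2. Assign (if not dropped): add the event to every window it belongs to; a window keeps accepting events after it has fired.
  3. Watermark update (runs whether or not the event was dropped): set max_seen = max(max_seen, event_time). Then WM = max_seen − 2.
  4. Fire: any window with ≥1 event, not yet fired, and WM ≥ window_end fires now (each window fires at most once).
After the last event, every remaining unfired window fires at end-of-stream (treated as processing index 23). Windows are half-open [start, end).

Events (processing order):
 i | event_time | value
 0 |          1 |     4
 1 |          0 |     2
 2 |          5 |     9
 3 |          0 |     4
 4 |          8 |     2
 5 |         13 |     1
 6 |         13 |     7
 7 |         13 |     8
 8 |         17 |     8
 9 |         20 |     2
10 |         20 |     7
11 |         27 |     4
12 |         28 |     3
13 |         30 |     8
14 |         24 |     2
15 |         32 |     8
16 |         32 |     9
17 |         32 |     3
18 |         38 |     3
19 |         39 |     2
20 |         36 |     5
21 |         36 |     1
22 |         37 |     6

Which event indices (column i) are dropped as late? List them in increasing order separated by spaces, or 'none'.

i=0 t=1 v=4: → [0,8); WM=-1
i=1 t=0 v=2: → [0,8); WM=-1
i=2 t=5 v=9: → [4,12),[0,8); WM=3
i=3 t=0 v=4: DROP (t<3-0); WM=3
i=4 t=8 v=2: → [8,16),[4,12); WM=6
i=5 t=13 v=1: → [12,20),[8,16); WM=11; [0,8) fires=3
i=6 t=13 v=7: → [12,20),[8,16); WM=11
i=7 t=13 v=8: → [12,20),[8,16); WM=11
i=8 t=17 v=8: → [16,24),[12,20); WM=15; [4,12) fires=2
i=9 t=20 v=2: → [20,28),[16,24); WM=18; [8,16) fires=4
i=10 t=20 v=7: → [20,28),[16,24); WM=18
i=11 t=27 v=4: → [24,32),[20,28); WM=25; [12,20) fires=3 [16,24) fires=3
i=12 t=28 v=3: → [28,36),[24,32); WM=26
i=13 t=30 v=8: → [28,36),[24,32); WM=28; [20,28) fires=3
i=14 t=24 v=2: DROP (t<28-0); WM=28
i=15 t=32 v=8: → [32,40),[28,36); WM=30
i=16 t=32 v=9: → [32,40),[28,36); WM=30
i=17 t=32 v=3: → [32,40),[28,36); WM=30
i=18 t=38 v=3: → [36,44),[32,40); WM=36; [24,32) fires=3 [28,36) fires=3
i=19 t=39 v=2: → [36,44),[32,40); WM=37
i=20 t=36 v=5: DROP (t<37-0); WM=37
i=21 t=36 v=1: DROP (t<37-0); WM=37
i=22 t=37 v=6: → [36,44),[32,40); WM=37

3 14 20 21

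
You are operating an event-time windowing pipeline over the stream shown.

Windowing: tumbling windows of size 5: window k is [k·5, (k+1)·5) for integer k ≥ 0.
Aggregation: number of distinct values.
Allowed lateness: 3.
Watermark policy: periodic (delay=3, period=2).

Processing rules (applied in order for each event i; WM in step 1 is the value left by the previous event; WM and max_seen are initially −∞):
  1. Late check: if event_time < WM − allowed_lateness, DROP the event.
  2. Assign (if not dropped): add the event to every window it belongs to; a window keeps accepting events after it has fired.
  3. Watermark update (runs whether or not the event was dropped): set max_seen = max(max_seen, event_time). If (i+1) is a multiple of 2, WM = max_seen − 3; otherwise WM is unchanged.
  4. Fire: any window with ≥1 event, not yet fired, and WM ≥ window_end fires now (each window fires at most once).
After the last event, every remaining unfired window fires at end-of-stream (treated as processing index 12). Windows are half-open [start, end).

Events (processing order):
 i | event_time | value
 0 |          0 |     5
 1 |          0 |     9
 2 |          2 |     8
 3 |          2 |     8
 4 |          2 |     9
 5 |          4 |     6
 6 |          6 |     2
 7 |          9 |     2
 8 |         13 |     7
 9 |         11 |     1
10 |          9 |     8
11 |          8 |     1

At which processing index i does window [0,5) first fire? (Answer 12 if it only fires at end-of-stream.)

i=0 t=0 v=5: → [0,5); WM=−∞
i=1 t=0 v=9: → [0,5); WM=-3
i=2 t=2 v=8: → [0,5); WM=-3
i=3 t=2 v=8: → [0,5); WM=-1
i=4 t=2 v=9: → [0,5); WM=-1
i=5 t=4 v=6: → [0,5); WM=1
i=6 t=6 v=2: → [5,10); WM=1
i=7 t=9 v=2: → [5,10); WM=6; [0,5) fires=4
i=8 t=13 v=7: → [10,15); WM=6
i=9 t=11 v=1: → [10,15); WM=10; [5,10) fires=1
i=10 t=9 v=8: → [5,10); WM=10
i=11 t=8 v=1: → [5,10); WM=10

7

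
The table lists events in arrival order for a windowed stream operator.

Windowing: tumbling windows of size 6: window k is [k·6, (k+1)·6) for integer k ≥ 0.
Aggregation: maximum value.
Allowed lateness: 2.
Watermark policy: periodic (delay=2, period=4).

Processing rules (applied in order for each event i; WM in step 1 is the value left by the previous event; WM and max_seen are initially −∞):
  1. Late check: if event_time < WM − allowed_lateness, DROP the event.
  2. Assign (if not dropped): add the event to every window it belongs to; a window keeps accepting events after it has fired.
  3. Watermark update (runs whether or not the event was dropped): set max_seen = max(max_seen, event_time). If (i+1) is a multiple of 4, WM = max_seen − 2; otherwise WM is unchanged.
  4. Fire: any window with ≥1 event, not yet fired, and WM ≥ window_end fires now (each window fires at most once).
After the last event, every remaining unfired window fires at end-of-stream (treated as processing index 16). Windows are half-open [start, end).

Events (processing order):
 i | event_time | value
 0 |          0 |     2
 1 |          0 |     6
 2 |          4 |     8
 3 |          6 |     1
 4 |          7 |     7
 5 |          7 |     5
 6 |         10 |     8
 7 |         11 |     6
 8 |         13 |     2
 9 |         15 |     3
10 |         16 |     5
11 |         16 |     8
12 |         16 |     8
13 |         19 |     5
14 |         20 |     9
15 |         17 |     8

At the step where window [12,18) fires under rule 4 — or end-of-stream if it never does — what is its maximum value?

i=0 t=0 v=2: → [0,6); WM=−∞
i=1 t=0 v=6: → [0,6); WM=−∞
i=2 t=4 v=8: → [0,6); WM=−∞
i=3 t=6 v=1: → [6,12); WM=4
i=4 t=7 v=7: → [6,12); WM=4
i=5 t=7 v=5: → [6,12); WM=4
i=6 t=10 v=8: → [6,12); WM=4
i=7 t=11 v=6: → [6,12); WM=9; [0,6) fires=8
i=8 t=13 v=2: → [12,18); WM=9
i=9 t=15 v=3: → [12,18); WM=9
i=10 t=16 v=5: → [12,18); WM=9
i=11 t=16 v=8: → [12,18); WM=14; [6,12) fires=8
i=12 t=16 v=8: → [12,18); WM=14
i=13 t=19 v=5: → [18,24); WM=14
i=14 t=20 v=9: → [18,24); WM=14
i=15 t=17 v=8: → [12,18); WM=18; [12,18) fires=8

8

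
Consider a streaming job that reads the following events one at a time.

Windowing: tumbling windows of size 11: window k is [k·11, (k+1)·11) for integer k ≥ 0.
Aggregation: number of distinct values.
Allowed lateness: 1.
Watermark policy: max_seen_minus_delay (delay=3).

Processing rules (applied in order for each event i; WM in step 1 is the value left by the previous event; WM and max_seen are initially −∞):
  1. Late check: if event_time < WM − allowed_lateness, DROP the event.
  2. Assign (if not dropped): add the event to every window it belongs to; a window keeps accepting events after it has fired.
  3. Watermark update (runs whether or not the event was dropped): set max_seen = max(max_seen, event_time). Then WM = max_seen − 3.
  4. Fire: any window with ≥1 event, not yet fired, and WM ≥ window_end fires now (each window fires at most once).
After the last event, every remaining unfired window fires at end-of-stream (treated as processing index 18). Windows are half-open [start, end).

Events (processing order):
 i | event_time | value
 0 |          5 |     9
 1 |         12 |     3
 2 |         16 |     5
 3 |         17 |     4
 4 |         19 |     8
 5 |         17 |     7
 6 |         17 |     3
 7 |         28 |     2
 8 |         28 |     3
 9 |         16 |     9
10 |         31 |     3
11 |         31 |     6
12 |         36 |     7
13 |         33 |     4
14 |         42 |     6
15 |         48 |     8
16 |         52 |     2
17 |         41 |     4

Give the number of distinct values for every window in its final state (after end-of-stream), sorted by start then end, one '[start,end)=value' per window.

[0,11)=1 [11,22)=5 [22,33)=3 [33,44)=3 [44,55)=2

i=0 t=5 v=9: → [0,11); WM=2
i=1 t=12 v=3: → [11,22); WM=9
i=2 t=16 v=5: → [11,22); WM=13; [0,11) fires=1
i=3 t=17 v=4: → [11,22); WM=14
i=4 t=19 v=8: → [11,22); WM=16
i=5 t=17 v=7: → [11,22); WM=16
i=6 t=17 v=3: → [11,22); WM=16
i=7 t=28 v=2: → [22,33); WM=25; [11,22) fires=5
i=8 t=28 v=3: → [22,33); WM=25
i=9 t=16 v=9: DROP (t<25-1); WM=25
i=10 t=31 v=3: → [22,33); WM=28
i=11 t=31 v=6: → [22,33); WM=28
i=12 t=36 v=7: → [33,44); WM=33; [22,33) fires=3
i=13 t=33 v=4: → [33,44); WM=33
i=14 t=42 v=6: → [33,44); WM=39
i=15 t=48 v=8: → [44,55); WM=45; [33,44) fires=3
i=16 t=52 v=2: → [44,55); WM=49
i=17 t=41 v=4: DROP (t<49-1); WM=49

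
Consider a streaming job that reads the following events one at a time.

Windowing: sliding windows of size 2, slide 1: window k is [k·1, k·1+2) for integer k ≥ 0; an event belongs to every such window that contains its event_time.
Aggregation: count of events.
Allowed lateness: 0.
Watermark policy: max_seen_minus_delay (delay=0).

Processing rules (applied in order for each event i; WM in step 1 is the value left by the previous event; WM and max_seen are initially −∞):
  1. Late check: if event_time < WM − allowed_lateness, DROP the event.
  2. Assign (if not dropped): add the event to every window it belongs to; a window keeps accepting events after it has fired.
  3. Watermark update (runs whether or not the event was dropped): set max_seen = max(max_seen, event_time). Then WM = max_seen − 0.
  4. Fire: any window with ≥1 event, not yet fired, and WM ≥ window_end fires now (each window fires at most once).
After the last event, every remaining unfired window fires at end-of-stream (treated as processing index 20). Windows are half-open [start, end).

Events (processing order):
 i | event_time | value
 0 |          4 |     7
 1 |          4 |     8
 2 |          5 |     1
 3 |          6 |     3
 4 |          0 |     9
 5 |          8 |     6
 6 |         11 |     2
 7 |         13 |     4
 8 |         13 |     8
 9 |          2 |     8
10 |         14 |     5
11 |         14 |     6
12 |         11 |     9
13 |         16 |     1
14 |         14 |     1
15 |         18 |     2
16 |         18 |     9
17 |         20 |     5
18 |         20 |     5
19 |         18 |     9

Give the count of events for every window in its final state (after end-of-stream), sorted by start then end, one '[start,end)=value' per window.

i=0 t=4 v=7: → [4,6),[3,5); WM=4
i=1 t=4 v=8: → [4,6),[3,5); WM=4
i=2 t=5 v=1: → [5,7),[4,6); WM=5; [3,5) fires=2
i=3 t=6 v=3: → [6,8),[5,7); WM=6; [4,6) fires=3
i=4 t=0 v=9: DROP (t<6-0); WM=6
i=5 t=8 v=6: → [8,10),[7,9); WM=8; [5,7) fires=2 [6,8) fires=1
i=6 t=11 v=2: → [11,13),[10,12); WM=11; [7,9) fires=1 [8,10) fires=1
i=7 t=13 v=4: → [13,15),[12,14); WM=13; [10,12) fires=1 [11,13) fires=1
i=8 t=13 v=8: → [13,15),[12,14); WM=13
i=9 t=2 v=8: DROP (t<13-0); WM=13
i=10 t=14 v=5: → [14,16),[13,15); WM=14; [12,14) fires=2
i=11 t=14 v=6: → [14,16),[13,15); WM=14
i=12 t=11 v=9: DROP (t<14-0); WM=14
i=13 t=16 v=1: → [16,18),[15,17); WM=16; [13,15) fires=4 [14,16) fires=2
i=14 t=14 v=1: DROP (t<16-0); WM=16
i=15 t=18 v=2: → [18,20),[17,19); WM=18; [15,17) fires=1 [16,18) fires=1
i=16 t=18 v=9: → [18,20),[17,19); WM=18
i=17 t=20 v=5: → [20,22),[19,21); WM=20; [17,19) fires=2 [18,20) fires=2
i=18 t=20 v=5: → [20,22),[19,21); WM=20
i=19 t=18 v=9: DROP (t<20-0); WM=20

[3,5)=2 [4,6)=3 [5,7)=2 [6,8)=1 [7,9)=1 [8,10)=1 [10,12)=1 [11,13)=1 [12,14)=2 [13,15)=4 [14,16)=2 [15,17)=1 [16,18)=1 [17,19)=2 [18,20)=2 [19,21)=2 [20,22)=2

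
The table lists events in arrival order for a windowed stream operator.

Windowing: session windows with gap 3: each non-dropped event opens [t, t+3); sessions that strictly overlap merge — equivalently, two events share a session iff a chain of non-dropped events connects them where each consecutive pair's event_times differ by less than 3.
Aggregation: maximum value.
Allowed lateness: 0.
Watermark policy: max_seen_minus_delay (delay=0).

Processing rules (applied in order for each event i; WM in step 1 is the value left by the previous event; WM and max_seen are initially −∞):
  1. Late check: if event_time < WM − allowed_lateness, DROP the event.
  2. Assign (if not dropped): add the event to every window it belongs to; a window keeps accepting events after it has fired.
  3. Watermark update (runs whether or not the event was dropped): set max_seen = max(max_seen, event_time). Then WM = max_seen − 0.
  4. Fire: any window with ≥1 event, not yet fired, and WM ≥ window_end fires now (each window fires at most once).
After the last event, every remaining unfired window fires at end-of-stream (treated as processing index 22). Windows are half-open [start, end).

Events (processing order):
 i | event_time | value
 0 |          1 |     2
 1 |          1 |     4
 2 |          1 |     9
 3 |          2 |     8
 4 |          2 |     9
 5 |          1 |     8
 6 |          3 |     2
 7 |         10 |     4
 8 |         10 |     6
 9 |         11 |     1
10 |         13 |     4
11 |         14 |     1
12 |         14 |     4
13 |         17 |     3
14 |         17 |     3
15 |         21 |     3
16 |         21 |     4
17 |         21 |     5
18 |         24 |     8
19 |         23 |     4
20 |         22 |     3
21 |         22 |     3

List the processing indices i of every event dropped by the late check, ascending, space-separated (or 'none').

i=0 t=1 v=2: → [1,4); WM=1
i=1 t=1 v=4: → [1,4); WM=1
i=2 t=1 v=9: → [1,4); WM=1
i=3 t=2 v=8: → [1,5); WM=2
i=4 t=2 v=9: → [1,5); WM=2
i=5 t=1 v=8: DROP (t<2-0); WM=2
i=6 t=3 v=2: → [1,6); WM=3
i=7 t=10 v=4: → [10,13); WM=10
i=8 t=10 v=6: → [10,13); WM=10
i=9 t=11 v=1: → [10,14); WM=11
i=10 t=13 v=4: → [10,16); WM=13
i=11 t=14 v=1: → [10,17); WM=14
i=12 t=14 v=4: → [10,17); WM=14
i=13 t=17 v=3: → [17,20); WM=17
i=14 t=17 v=3: → [17,20); WM=17
i=15 t=21 v=3: → [21,24); WM=21
i=16 t=21 v=4: → [21,24); WM=21
i=17 t=21 v=5: → [21,24); WM=21
i=18 t=24 v=8: → [24,27); WM=24
i=19 t=23 v=4: DROP (t<24-0); WM=24
i=20 t=22 v=3: DROP (t<24-0); WM=24
i=21 t=22 v=3: DROP (t<24-0); WM=24

5 19 20 21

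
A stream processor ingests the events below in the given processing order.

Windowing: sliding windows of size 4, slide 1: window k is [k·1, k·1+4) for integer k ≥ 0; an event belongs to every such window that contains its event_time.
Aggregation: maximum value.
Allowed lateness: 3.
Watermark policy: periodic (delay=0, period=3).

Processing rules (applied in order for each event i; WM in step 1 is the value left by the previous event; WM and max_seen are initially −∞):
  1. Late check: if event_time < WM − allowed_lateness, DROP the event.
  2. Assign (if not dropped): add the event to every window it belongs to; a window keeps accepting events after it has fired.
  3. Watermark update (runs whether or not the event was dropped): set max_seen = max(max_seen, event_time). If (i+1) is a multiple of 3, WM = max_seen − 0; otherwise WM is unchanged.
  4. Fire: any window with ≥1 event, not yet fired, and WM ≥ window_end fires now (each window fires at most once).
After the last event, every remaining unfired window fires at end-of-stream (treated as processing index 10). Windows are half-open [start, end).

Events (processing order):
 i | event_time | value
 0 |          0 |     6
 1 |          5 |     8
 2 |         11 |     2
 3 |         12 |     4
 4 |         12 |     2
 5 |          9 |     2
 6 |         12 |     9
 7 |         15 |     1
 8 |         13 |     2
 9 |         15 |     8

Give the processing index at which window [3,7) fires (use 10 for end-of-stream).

i=0 t=0 v=6: → [0,4); WM=−∞
i=1 t=5 v=8: → [5,9),[4,8),[3,7),[2,6); WM=−∞
i=2 t=11 v=2: → [11,15),[10,14),[9,13),[8,12); WM=11; [0,4) fires=6 [2,6) fires=8 [3,7) fires=8 [4,8) fires=8 [5,9) fires=8
i=3 t=12 v=4: → [12,16),[11,15),[10,14),[9,13); WM=11
i=4 t=12 v=2: → [12,16),[11,15),[10,14),[9,13); WM=11
i=5 t=9 v=2: → [9,13),[8,12),[7,11),[6,10); WM=12; [6,10) fires=2 [7,11) fires=2 [8,12) fires=2
i=6 t=12 v=9: → [12,16),[11,15),[10,14),[9,13); WM=12
i=7 t=15 v=1: → [15,19),[14,18),[13,17),[12,16); WM=12
i=8 t=13 v=2: → [13,17),[12,16),[11,15),[10,14); WM=15; [9,13) fires=9 [10,14) fires=9 [11,15) fires=9
i=9 t=15 v=8: → [15,19),[14,18),[13,17),[12,16); WM=15

2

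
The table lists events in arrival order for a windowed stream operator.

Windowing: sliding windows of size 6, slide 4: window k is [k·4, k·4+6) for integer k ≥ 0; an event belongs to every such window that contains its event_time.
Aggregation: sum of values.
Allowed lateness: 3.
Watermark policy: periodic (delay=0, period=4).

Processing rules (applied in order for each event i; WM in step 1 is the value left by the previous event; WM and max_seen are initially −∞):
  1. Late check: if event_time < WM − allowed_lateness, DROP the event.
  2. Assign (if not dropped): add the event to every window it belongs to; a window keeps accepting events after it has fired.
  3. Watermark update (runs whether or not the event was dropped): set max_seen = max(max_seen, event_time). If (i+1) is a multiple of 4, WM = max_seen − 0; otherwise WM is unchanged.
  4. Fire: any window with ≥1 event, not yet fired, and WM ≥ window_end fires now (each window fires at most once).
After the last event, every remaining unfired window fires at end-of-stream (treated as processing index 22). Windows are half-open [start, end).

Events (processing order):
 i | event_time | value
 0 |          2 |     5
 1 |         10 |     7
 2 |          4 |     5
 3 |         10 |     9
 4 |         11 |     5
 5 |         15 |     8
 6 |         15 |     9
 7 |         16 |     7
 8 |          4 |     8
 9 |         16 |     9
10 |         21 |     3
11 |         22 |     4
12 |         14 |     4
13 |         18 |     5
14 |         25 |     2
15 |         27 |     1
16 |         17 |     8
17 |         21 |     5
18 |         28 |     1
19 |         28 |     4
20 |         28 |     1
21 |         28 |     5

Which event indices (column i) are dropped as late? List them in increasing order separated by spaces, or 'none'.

i=0 t=2 v=5: → [0,6); WM=−∞
i=1 t=10 v=7: → [8,14); WM=−∞
i=2 t=4 v=5: → [4,10),[0,6); WM=−∞
i=3 t=10 v=9: → [8,14); WM=10; [0,6) fires=10 [4,10) fires=5
i=4 t=11 v=5: → [8,14); WM=10
i=5 t=15 v=8: → [12,18); WM=10
i=6 t=15 v=9: → [12,18); WM=10
i=7 t=16 v=7: → [16,22),[12,18); WM=16; [8,14) fires=21
i=8 t=4 v=8: DROP (t<16-3); WM=16
i=9 t=16 v=9: → [16,22),[12,18); WM=16
i=10 t=21 v=3: → [20,26),[16,22); WM=16
i=11 t=22 v=4: → [20,26); WM=22; [12,18) fires=33 [16,22) fires=19
i=12 t=14 v=4: DROP (t<22-3); WM=22
i=13 t=18 v=5: DROP (t<22-3); WM=22
i=14 t=25 v=2: → [24,30),[20,26); WM=22
i=15 t=27 v=1: → [24,30); WM=27; [20,26) fires=9
i=16 t=17 v=8: DROP (t<27-3); WM=27
i=17 t=21 v=5: DROP (t<27-3); WM=27
i=18 t=28 v=1: → [28,34),[24,30); WM=27
i=19 t=28 v=4: → [28,34),[24,30); WM=28
i=20 t=28 v=1: → [28,34),[24,30); WM=28
i=21 t=28 v=5: → [28,34),[24,30); WM=28

8 12 13 16 17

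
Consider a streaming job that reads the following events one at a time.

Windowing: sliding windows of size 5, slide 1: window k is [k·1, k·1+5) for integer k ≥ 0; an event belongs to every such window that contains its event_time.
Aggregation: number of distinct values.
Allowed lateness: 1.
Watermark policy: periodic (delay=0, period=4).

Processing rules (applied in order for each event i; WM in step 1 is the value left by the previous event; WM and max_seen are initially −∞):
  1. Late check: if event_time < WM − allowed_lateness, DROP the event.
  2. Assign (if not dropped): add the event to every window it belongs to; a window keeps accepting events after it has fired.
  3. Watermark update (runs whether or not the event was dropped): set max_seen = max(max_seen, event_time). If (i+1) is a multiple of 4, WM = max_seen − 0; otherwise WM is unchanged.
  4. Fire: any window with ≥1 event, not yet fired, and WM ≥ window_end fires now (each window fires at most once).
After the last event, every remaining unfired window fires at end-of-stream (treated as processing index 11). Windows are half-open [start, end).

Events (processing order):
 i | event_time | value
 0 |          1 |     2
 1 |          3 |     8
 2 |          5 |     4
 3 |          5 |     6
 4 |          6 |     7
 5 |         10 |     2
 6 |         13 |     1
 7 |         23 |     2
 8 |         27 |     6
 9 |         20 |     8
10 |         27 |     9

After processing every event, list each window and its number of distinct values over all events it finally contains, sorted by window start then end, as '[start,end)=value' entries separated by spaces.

i=0 t=1 v=2: → [1,6),[0,5); WM=−∞
i=1 t=3 v=8: → [3,8),[2,7),[1,6),[0,5); WM=−∞
i=2 t=5 v=4: → [5,10),[4,9),[3,8),[2,7),[1,6); WM=−∞
i=3 t=5 v=6: → [5,10),[4,9),[3,8),[2,7),[1,6); WM=5; [0,5) fires=2
i=4 t=6 v=7: → [6,11),[5,10),[4,9),[3,8),[2,7); WM=5
i=5 t=10 v=2: → [10,15),[9,14),[8,13),[7,12),[6,11); WM=5
i=6 t=13 v=1: → [13,18),[12,17),[11,16),[10,15),[9,14); WM=5
i=7 t=23 v=2: → [23,28),[22,27),[21,26),[20,25),[19,24); WM=23; [1,6) fires=4 [2,7) fires=4 [3,8) fires=4 [4,9) fires=3 [5,10) fires=3 [6,11) fires=2 [7,12) fires=1 [8,13) fires=1 [9,14) fires=2 [10,15) fires=2 [11,16) fires=1 [12,17) fires=1 [13,18) fires=1
i=8 t=27 v=6: → [27,32),[26,31),[25,30),[24,29),[23,28); WM=23
i=9 t=20 v=8: DROP (t<23-1); WM=23
i=10 t=27 v=9: → [27,32),[26,31),[25,30),[24,29),[23,28); WM=23

[0,5)=2 [1,6)=4 [2,7)=4 [3,8)=4 [4,9)=3 [5,10)=3 [6,11)=2 [7,12)=1 [8,13)=1 [9,14)=2 [10,15)=2 [11,16)=1 [12,17)=1 [13,18)=1 [19,24)=1 [20,25)=1 [21,26)=1 [22,27)=1 [23,28)=3 [24,29)=2 [25,30)=2 [26,31)=2 [27,32)=2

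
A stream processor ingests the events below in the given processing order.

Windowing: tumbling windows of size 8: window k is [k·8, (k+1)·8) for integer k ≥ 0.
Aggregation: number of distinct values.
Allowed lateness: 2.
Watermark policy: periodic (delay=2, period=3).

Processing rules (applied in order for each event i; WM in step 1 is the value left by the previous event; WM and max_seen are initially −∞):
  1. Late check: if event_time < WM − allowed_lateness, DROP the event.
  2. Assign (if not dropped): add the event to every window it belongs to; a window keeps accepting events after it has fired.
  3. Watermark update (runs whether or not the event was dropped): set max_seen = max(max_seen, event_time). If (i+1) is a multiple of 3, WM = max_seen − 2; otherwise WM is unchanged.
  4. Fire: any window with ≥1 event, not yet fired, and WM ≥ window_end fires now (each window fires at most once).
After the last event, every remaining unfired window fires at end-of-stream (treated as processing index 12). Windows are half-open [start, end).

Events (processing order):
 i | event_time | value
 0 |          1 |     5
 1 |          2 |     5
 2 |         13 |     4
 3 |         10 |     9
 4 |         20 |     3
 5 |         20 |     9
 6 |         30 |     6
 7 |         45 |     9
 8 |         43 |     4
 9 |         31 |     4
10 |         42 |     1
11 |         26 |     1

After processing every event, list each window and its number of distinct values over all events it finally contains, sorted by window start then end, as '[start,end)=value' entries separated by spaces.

[0,8)=1 [8,16)=2 [16,24)=2 [24,32)=1 [40,48)=3

i=0 t=1 v=5: → [0,8); WM=−∞
i=1 t=2 v=5: → [0,8); WM=−∞
i=2 t=13 v=4: → [8,16); WM=11; [0,8) fires=1
i=3 t=10 v=9: → [8,16); WM=11
i=4 t=20 v=3: → [16,24); WM=11
i=5 t=20 v=9: → [16,24); WM=18; [8,16) fires=2
i=6 t=30 v=6: → [24,32); WM=18
i=7 t=45 v=9: → [40,48); WM=18
i=8 t=43 v=4: → [40,48); WM=43; [16,24) fires=2 [24,32) fires=1
i=9 t=31 v=4: DROP (t<43-2); WM=43
i=10 t=42 v=1: → [40,48); WM=43
i=11 t=26 v=1: DROP (t<43-2); WM=43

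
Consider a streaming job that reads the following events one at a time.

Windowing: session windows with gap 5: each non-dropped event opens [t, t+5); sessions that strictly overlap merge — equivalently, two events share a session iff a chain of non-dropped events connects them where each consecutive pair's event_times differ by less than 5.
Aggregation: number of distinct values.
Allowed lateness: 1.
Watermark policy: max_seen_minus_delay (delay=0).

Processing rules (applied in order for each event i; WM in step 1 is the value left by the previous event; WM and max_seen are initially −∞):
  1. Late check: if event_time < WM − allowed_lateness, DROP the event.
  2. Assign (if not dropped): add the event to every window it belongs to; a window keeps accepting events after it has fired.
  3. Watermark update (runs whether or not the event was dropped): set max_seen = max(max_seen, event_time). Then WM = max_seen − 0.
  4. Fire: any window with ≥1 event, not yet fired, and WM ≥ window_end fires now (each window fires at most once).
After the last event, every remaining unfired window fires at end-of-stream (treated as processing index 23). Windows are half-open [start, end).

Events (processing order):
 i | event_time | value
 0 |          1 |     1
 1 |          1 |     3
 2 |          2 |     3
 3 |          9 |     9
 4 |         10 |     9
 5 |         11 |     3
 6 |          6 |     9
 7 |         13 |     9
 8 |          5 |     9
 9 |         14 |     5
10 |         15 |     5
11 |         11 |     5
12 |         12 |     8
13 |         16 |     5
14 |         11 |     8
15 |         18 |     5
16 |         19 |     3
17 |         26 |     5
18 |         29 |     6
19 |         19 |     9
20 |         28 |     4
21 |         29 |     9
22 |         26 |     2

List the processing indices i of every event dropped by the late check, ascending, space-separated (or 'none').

i=0 t=1 v=1: → [1,6); WM=1
i=1 t=1 v=3: → [1,6); WM=1
i=2 t=2 v=3: → [1,7); WM=2
i=3 t=9 v=9: → [9,14); WM=9
i=4 t=10 v=9: → [9,15); WM=10
i=5 t=11 v=3: → [9,16); WM=11
i=6 t=6 v=9: DROP (t<11-1); WM=11
i=7 t=13 v=9: → [9,18); WM=13
i=8 t=5 v=9: DROP (t<13-1); WM=13
i=9 t=14 v=5: → [9,19); WM=14
i=10 t=15 v=5: → [9,20); WM=15
i=11 t=11 v=5: DROP (t<15-1); WM=15
i=12 t=12 v=8: DROP (t<15-1); WM=15
i=13 t=16 v=5: → [9,21); WM=16
i=14 t=11 v=8: DROP (t<16-1); WM=16
i=15 t=18 v=5: → [9,23); WM=18
i=16 t=19 v=3: → [9,24); WM=19
i=17 t=26 v=5: → [26,31); WM=26
i=18 t=29 v=6: → [26,34); WM=29
i=19 t=19 v=9: DROP (t<29-1); WM=29
i=20 t=28 v=4: → [26,34); WM=29
i=21 t=29 v=9: → [26,34); WM=29
i=22 t=26 v=2: DROP (t<29-1); WM=29

6 8 11 12 14 19 22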